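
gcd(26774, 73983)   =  1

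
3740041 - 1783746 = 1956295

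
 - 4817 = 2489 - 7306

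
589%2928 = 589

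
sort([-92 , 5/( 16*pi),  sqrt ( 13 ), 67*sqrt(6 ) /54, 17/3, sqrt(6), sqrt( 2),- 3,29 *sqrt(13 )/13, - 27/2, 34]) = [ - 92,-27/2, - 3,5/( 16*pi), sqrt( 2 ),sqrt ( 6 ),67*  sqrt( 6 )/54, sqrt( 13 ), 17/3,29*sqrt(13)/13, 34 ] 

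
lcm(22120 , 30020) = 420280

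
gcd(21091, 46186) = 7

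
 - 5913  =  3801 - 9714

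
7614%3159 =1296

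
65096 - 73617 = -8521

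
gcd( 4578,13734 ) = 4578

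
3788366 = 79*47954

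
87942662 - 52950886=34991776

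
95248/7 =95248/7 = 13606.86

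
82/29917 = 82/29917 = 0.00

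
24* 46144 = 1107456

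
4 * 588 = 2352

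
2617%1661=956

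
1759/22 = 1759/22  =  79.95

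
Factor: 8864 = 2^5*  277^1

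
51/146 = 51/146 = 0.35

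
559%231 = 97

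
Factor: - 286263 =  - 3^2*17^1*1871^1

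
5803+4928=10731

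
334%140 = 54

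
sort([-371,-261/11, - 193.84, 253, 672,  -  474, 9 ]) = [  -  474  , -371, - 193.84, - 261/11, 9, 253, 672 ]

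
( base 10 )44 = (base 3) 1122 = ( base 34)1A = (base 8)54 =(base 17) 2a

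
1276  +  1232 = 2508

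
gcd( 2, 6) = 2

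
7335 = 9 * 815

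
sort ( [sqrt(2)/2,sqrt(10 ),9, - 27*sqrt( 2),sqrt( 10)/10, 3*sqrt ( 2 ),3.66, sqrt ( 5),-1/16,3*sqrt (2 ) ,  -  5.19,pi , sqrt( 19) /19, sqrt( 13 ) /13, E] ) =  [  -  27*sqrt( 2), -5.19 ,- 1/16,sqrt(19 ) /19,sqrt ( 13 )/13,sqrt(10)/10, sqrt (2)/2 , sqrt( 5 ),E,  pi, sqrt( 10 ), 3.66, 3*sqrt (2 ),3*sqrt ( 2 ),9] 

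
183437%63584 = 56269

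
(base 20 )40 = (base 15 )55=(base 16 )50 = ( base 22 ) 3E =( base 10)80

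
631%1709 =631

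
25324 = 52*487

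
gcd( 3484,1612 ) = 52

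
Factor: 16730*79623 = 1332092790 = 2^1*3^4 * 5^1 *7^1 *239^1*983^1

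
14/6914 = 7/3457 = 0.00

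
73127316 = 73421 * 996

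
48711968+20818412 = 69530380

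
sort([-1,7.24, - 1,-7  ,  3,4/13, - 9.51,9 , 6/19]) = [ - 9.51, - 7, - 1, - 1,4/13,6/19 , 3, 7.24, 9]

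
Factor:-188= - 2^2*47^1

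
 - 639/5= - 128+ 1/5 = -127.80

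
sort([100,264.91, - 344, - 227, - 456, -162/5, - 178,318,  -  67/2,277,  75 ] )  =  [ - 456, - 344, - 227, - 178, - 67/2, - 162/5, 75, 100,264.91,277,318 ]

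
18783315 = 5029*3735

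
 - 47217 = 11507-58724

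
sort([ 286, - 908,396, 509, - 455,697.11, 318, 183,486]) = [  -  908, - 455, 183,286, 318,396, 486, 509, 697.11 ]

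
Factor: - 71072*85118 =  - 6049506496 = -2^6*11^1*53^1* 73^1 * 2221^1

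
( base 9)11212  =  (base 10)7463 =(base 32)797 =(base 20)ID3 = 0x1D27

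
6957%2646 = 1665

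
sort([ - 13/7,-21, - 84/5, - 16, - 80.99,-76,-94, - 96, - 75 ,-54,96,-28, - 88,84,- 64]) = [-96,-94, - 88, -80.99,-76, - 75, - 64,-54,-28,-21, - 84/5,-16, - 13/7,84, 96 ]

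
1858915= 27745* 67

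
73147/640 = 73147/640=114.29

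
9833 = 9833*1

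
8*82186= 657488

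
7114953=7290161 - 175208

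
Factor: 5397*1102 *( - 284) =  - 1689088296 = -2^3*3^1 * 7^1 * 19^1*29^1* 71^1*257^1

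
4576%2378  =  2198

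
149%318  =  149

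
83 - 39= 44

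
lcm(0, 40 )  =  0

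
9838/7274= 4919/3637 = 1.35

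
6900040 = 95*72632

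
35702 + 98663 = 134365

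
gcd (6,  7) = 1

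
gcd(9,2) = 1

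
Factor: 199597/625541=7^( - 1)*17^1*59^1*199^1*89363^(-1)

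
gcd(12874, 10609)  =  1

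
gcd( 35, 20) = 5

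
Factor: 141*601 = 3^1*47^1 * 601^1=84741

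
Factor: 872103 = 3^1*290701^1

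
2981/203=2981/203 =14.68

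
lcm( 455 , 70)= 910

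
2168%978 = 212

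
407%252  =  155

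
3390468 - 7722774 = -4332306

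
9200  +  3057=12257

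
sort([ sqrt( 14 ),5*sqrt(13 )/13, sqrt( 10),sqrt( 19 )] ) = [5*sqrt( 13) /13, sqrt (10 ),  sqrt( 14), sqrt (19) ]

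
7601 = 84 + 7517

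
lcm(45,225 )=225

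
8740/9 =8740/9 = 971.11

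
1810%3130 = 1810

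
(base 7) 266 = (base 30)4q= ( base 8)222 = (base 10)146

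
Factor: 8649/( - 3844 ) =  -9/4 = - 2^( - 2 )*3^2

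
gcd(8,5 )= 1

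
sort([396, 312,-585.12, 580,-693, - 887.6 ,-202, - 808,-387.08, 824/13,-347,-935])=[-935, - 887.6, - 808,-693, - 585.12, - 387.08,-347,-202, 824/13 , 312,396 , 580 ] 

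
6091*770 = 4690070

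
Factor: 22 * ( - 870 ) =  - 2^2*3^1*5^1*11^1 *29^1  =  -19140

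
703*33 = 23199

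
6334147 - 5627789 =706358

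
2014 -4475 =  - 2461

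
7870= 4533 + 3337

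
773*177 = 136821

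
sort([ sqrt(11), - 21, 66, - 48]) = [ - 48,-21,sqrt (11 ) , 66 ]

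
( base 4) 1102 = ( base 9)101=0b1010010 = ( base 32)2i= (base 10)82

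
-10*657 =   -  6570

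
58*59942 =3476636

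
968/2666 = 484/1333 = 0.36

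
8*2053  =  16424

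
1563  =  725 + 838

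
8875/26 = 341 + 9/26=341.35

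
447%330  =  117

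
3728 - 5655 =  - 1927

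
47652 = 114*418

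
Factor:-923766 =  - 2^1 * 3^1*29^1*5309^1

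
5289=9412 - 4123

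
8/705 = 8/705=0.01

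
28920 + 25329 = 54249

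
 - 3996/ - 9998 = 1998/4999 = 0.40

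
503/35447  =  503/35447  =  0.01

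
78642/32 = 39321/16 = 2457.56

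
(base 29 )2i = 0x4C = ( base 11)6A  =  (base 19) 40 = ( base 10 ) 76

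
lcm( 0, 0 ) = 0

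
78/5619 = 26/1873=0.01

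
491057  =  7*70151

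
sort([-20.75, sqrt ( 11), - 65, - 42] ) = [-65, - 42, - 20.75, sqrt( 11 )]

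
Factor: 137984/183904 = 2^3*7^1* 11^1*821^( - 1) = 616/821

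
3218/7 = 459  +  5/7 = 459.71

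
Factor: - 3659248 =-2^4*19^1 *12037^1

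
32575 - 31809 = 766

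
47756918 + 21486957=69243875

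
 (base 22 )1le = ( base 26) 1ao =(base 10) 960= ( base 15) 440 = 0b1111000000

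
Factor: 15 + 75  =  90 =2^1*3^2*5^1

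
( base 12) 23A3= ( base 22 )867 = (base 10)4011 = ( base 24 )6N3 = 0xFAB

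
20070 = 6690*3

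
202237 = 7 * 28891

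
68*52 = 3536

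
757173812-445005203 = 312168609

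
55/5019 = 55/5019 = 0.01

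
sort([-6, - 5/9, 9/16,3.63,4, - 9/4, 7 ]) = [-6 ,  -  9/4, - 5/9,9/16, 3.63,4, 7]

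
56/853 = 56/853 = 0.07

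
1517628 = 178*8526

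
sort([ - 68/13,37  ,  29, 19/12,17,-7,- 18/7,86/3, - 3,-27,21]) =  [-27, - 7,-68/13,-3, - 18/7 , 19/12,17,21, 86/3,29,37 ] 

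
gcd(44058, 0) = 44058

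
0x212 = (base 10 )530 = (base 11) 442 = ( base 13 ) 31A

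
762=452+310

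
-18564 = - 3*6188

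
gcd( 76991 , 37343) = 1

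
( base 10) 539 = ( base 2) 1000011011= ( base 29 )ih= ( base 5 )4124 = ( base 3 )201222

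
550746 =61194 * 9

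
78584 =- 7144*(  -  11)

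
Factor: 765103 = 765103^1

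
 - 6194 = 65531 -71725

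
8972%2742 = 746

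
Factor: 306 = 2^1 * 3^2*17^1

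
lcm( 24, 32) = 96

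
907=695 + 212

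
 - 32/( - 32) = 1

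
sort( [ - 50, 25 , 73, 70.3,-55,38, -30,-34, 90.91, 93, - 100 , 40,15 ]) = [-100 ,- 55,-50, -34,-30, 15, 25,38, 40,70.3,73, 90.91, 93 ]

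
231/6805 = 231/6805=0.03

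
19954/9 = 2217 + 1/9 = 2217.11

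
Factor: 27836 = 2^2*6959^1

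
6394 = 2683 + 3711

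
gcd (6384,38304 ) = 6384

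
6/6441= 2/2147 = 0.00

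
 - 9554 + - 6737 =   -  16291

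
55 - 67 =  - 12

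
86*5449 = 468614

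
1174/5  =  1174/5 =234.80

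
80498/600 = 40249/300= 134.16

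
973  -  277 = 696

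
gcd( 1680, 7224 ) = 168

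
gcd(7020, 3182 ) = 2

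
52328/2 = 26164 = 26164.00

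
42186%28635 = 13551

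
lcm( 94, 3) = 282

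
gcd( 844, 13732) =4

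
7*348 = 2436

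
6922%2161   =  439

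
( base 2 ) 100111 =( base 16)27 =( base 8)47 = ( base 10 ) 39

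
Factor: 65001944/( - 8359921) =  - 2^3*7^1*1160749^1*8359921^(  -  1) 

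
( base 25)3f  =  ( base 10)90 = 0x5a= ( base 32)2q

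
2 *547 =1094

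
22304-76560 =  - 54256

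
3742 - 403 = 3339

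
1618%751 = 116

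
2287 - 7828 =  - 5541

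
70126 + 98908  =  169034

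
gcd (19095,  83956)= 1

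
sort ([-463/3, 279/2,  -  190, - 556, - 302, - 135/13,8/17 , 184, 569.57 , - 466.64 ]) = [ - 556, - 466.64, - 302,-190 , -463/3, - 135/13,  8/17,279/2, 184,569.57]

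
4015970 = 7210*557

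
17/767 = 17/767 = 0.02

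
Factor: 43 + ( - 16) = 27 = 3^3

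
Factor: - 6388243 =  - 17^1 *375779^1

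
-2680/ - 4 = 670/1   =  670.00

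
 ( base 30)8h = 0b100000001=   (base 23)b4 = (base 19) da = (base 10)257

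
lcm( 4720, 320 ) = 18880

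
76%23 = 7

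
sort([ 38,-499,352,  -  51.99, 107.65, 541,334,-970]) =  [-970, - 499, - 51.99 , 38,107.65, 334, 352, 541] 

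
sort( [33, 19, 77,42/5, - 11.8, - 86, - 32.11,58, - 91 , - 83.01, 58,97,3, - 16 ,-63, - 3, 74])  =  [ - 91, - 86, - 83.01,- 63, - 32.11,-16, - 11.8, - 3,  3,42/5,19,  33,58,58,  74,77 , 97] 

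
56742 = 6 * 9457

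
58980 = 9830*6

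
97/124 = 97/124 =0.78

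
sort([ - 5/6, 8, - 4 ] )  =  [ - 4, - 5/6,8 ] 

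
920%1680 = 920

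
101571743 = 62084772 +39486971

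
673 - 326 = 347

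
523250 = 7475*70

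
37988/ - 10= - 18994/5=-  3798.80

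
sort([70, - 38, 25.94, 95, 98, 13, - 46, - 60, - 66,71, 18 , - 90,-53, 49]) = [ - 90, - 66, - 60,-53, - 46, - 38,13,18,25.94, 49, 70,  71,95, 98 ]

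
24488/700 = 34+172/175 = 34.98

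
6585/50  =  1317/10 = 131.70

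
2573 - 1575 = 998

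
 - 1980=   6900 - 8880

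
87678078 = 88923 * 986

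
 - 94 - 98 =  -192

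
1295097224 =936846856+358250368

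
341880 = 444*770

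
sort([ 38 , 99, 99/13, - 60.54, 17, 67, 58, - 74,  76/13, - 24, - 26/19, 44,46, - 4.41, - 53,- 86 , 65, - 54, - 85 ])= [ - 86, - 85, - 74,  -  60.54, - 54, - 53  , -24, - 4.41,-26/19, 76/13,  99/13,  17, 38,44, 46, 58, 65, 67, 99] 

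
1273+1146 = 2419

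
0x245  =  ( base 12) 405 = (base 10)581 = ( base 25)N6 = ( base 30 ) jb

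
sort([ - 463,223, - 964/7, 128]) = [ - 463, - 964/7 , 128,  223 ] 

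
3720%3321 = 399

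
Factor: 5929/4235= 7/5 = 5^( - 1)*7^1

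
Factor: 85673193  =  3^1* 28557731^1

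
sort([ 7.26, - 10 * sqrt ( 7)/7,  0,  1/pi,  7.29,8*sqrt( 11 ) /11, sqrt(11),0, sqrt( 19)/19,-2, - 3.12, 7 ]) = [ - 10 * sqrt(7)/7, - 3.12 , - 2, 0,0, sqrt( 19 ) /19  ,  1/pi, 8*sqrt (11)/11,sqrt( 11), 7,7.26 , 7.29 ] 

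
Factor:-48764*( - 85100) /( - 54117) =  -2^4*3^ ( - 2)*5^2*7^( - 1 )*23^1*37^1 * 73^1*167^1*859^( -1) = - 4149816400/54117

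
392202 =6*65367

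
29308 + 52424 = 81732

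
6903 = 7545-642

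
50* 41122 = 2056100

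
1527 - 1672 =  - 145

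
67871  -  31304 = 36567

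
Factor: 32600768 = 2^6* 593^1 * 859^1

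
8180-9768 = -1588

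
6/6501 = 2/2167 = 0.00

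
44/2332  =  1/53 = 0.02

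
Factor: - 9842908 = -2^2*197^1*12491^1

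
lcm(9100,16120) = 564200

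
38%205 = 38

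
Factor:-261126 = -2^1*3^2*89^1*163^1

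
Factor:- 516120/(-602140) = 6/7=   2^1*3^1 * 7^ (  -  1 ) 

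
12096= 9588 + 2508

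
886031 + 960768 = 1846799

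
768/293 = 768/293 = 2.62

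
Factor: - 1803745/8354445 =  - 3^ ( - 1 )*11^( - 2)* 4603^( - 1 )*360749^1 = - 360749/1670889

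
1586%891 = 695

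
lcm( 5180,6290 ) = 88060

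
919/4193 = 919/4193 = 0.22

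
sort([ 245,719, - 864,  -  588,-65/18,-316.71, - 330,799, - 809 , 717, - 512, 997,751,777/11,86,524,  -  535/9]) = [-864, - 809, - 588, - 512, - 330, - 316.71 , - 535/9 , - 65/18,777/11,86,245, 524,717,719,751, 799,  997]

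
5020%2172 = 676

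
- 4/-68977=4/68977=0.00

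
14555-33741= - 19186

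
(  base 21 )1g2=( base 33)NK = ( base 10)779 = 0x30b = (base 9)1055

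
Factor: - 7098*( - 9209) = 65365482 = 2^1 * 3^1*7^1*13^2*9209^1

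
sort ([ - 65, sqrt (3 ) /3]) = [- 65 , sqrt (3)/3]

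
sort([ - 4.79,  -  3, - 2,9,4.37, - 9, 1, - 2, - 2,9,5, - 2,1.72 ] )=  [-9, - 4.79 , - 3, - 2, - 2, - 2 , - 2, 1,1.72,4.37,  5,9,9 ]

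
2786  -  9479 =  - 6693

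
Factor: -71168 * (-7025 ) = 2^9 * 5^2*139^1*281^1 = 499955200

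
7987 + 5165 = 13152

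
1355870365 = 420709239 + 935161126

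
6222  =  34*183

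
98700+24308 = 123008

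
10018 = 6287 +3731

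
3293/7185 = 3293/7185  =  0.46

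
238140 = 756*315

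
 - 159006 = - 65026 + -93980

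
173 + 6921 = 7094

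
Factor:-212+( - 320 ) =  - 532  =  - 2^2 * 7^1*19^1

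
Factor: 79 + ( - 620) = - 541^1 =- 541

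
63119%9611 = 5453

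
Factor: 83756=2^2*20939^1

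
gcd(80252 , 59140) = 4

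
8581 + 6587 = 15168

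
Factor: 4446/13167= 26/77 =2^1*7^( - 1) * 11^(-1)*13^1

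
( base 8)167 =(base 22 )59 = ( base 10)119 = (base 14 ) 87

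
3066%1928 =1138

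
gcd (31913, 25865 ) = 7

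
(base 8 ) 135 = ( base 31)30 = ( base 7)162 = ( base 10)93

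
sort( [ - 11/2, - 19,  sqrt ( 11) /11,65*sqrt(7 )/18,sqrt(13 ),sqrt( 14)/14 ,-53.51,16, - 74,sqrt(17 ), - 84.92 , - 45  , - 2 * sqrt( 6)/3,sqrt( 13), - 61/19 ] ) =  [ - 84.92,- 74 , - 53.51, - 45, - 19,  -  11/2 , - 61/19, - 2 * sqrt( 6 )/3, sqrt( 14)/14 , sqrt( 11)/11,sqrt(13), sqrt (13), sqrt(17) , 65* sqrt( 7)/18 , 16 ]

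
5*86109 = 430545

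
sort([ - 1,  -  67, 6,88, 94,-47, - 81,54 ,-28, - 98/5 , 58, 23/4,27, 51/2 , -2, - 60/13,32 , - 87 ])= [ - 87, - 81,-67, - 47 , - 28, - 98/5, - 60/13,- 2,-1,23/4 , 6, 51/2,  27,32,54,58,88 , 94 ]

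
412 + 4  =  416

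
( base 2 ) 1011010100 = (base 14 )39a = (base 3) 222211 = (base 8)1324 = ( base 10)724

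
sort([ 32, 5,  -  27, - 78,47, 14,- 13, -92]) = [ - 92,  -  78,-27, - 13,5, 14, 32,47 ] 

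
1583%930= 653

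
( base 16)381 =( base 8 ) 1601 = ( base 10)897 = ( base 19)294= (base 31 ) ST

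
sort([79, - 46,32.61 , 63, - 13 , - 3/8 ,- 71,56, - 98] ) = [ -98, - 71, - 46, - 13, - 3/8, 32.61, 56,63, 79 ]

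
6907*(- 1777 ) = - 12273739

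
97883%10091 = 7064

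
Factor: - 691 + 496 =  - 195 = - 3^1*5^1*13^1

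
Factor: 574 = 2^1*  7^1*41^1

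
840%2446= 840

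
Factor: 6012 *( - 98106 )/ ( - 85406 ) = 2^2*3^3 * 83^1 * 167^1*197^1 *42703^( - 1) = 294906636/42703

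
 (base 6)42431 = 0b1011010010011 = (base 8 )13223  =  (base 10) 5779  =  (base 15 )1aa4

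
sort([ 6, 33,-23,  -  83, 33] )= [-83, - 23,6,33,33] 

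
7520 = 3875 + 3645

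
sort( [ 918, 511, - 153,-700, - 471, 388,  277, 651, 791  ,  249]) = [-700,- 471,-153, 249,277,  388 , 511,  651, 791, 918] 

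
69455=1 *69455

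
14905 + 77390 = 92295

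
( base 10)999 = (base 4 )33213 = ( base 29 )15d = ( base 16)3e7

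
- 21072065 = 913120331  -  934192396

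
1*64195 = 64195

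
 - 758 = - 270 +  - 488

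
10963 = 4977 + 5986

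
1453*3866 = 5617298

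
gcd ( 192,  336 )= 48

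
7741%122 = 55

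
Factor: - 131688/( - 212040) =59/95= 5^(-1)*19^( - 1)*59^1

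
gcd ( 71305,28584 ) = 1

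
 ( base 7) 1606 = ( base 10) 643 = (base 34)IV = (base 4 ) 22003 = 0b1010000011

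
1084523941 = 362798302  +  721725639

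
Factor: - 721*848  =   - 2^4*7^1*53^1*103^1 = -611408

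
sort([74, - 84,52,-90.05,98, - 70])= [ - 90.05, - 84, - 70,52, 74,98]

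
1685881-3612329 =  - 1926448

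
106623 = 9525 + 97098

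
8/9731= 8/9731 = 0.00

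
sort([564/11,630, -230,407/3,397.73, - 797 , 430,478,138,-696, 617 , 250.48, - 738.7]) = [ - 797, - 738.7, -696, - 230,  564/11,407/3, 138, 250.48,397.73, 430,478,617,630]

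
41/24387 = 41/24387 = 0.00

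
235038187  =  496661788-261623601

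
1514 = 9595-8081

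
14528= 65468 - 50940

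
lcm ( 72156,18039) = 72156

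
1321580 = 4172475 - 2850895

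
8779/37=237 + 10/37 = 237.27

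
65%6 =5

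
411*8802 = 3617622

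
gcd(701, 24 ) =1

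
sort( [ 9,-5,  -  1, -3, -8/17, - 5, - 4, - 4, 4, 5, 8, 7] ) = [ - 5, - 5, - 4, - 4,-3, - 1, - 8/17, 4,5, 7, 8, 9] 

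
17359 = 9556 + 7803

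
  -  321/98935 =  - 1 + 98614/98935 = - 0.00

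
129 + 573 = 702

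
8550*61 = 521550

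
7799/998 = 7799/998 =7.81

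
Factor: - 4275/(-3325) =9/7=3^2*7^ (  -  1 ) 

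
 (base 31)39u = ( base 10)3192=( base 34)2pu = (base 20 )7JC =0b110001111000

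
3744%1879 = 1865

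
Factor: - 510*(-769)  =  2^1*3^1*5^1*17^1*769^1 =392190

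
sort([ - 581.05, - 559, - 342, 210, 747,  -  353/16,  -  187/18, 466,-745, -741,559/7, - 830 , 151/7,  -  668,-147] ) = [ - 830,  -  745, -741,  -  668,-581.05,-559, - 342,- 147, - 353/16, - 187/18, 151/7, 559/7,210,466, 747 ]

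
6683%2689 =1305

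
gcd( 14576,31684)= 4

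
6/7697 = 6/7697 = 0.00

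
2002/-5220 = -1001/2610  =  - 0.38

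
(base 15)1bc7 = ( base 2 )1011110010101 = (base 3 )22021121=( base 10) 6037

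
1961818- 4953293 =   -  2991475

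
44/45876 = 11/11469= 0.00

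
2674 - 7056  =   - 4382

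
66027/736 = 66027/736 = 89.71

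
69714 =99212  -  29498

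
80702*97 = 7828094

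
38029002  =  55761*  682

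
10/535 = 2/107= 0.02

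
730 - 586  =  144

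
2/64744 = 1/32372  =  0.00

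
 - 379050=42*( - 9025)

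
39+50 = 89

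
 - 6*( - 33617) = 201702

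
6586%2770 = 1046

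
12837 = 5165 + 7672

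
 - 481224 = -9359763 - - 8878539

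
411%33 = 15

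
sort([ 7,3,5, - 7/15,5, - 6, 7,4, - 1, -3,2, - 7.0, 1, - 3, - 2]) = [-7.0, - 6, - 3, -3, - 2,-1, - 7/15,1 , 2,3 , 4,5,5 , 7,  7] 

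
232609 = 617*377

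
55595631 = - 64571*( - 861)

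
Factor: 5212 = 2^2*1303^1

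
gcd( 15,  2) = 1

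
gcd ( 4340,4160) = 20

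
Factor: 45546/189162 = 3^( - 2 )*31^( - 1)*113^( - 1 )*7591^1  =  7591/31527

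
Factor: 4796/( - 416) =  - 1199/104 = - 2^( - 3) * 11^1*13^( - 1)*109^1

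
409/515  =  409/515 = 0.79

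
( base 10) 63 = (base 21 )30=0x3F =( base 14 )47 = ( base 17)3c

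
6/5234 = 3/2617 = 0.00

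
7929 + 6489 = 14418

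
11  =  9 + 2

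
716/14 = 51+1/7=51.14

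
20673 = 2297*9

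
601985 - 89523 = 512462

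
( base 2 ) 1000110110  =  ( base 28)K6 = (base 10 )566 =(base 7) 1436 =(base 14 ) 2C6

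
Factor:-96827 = - 96827^1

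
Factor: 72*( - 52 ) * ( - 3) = 2^5*3^3*13^1 = 11232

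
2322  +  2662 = 4984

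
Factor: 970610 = 2^1 * 5^1*31^2*101^1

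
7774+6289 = 14063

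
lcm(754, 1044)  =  13572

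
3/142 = 3/142 = 0.02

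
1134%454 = 226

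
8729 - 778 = 7951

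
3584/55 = 3584/55  =  65.16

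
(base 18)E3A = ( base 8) 10770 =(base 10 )4600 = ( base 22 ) 9B2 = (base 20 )ba0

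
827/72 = 11 + 35/72 = 11.49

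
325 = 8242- 7917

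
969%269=162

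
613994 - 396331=217663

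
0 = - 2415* 0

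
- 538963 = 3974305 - 4513268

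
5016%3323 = 1693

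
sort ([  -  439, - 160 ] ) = [ - 439,-160 ] 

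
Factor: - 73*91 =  - 6643 = - 7^1*13^1*73^1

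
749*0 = 0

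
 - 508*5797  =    -  2944876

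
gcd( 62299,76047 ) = 1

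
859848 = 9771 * 88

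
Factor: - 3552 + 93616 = 2^4*13^1*433^1 = 90064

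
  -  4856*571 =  - 2772776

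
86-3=83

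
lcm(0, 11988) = 0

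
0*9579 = 0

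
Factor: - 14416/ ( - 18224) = 53^1 * 67^(  -  1) = 53/67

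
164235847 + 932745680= 1096981527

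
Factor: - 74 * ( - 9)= 2^1*3^2*37^1 = 666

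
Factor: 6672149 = 11^1*606559^1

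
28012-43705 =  - 15693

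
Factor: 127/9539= 127^1*9539^( - 1)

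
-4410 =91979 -96389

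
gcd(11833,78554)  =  1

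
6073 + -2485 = 3588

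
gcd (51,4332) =3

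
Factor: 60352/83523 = 2^6*3^( - 1)*11^(  -  1) * 23^1*41^1*2531^(-1)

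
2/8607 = 2/8607 = 0.00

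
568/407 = 1 + 161/407 = 1.40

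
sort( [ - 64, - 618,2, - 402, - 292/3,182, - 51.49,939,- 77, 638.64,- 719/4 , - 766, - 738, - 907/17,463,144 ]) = [ - 766  , - 738, -618, - 402, - 719/4, - 292/3, - 77,  -  64, - 907/17, - 51.49, 2, 144, 182 , 463,638.64,  939 ]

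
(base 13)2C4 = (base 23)lf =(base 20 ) 14I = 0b111110010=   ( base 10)498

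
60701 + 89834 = 150535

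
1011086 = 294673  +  716413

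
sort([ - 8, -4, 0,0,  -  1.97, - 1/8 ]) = [ - 8 , - 4,  -  1.97, - 1/8, 0, 0 ] 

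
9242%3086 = 3070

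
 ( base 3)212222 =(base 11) 539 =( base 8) 1207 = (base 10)647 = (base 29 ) M9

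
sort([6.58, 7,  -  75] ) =[-75,6.58,7 ]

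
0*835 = 0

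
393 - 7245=-6852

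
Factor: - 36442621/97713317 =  - 13^ (-1 ) * 79^1*461299^1 * 7516409^ ( -1 ) 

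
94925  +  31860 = 126785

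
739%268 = 203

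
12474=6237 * 2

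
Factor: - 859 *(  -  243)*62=2^1*3^5*31^1*859^1 = 12941694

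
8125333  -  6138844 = 1986489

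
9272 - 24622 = -15350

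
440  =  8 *55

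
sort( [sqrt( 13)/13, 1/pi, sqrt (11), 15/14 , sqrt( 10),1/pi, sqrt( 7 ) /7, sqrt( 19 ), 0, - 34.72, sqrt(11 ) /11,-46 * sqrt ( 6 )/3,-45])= [ - 45,-46*sqrt( 6 )/3, - 34.72,0, sqrt(13)/13, sqrt( 11 )/11,  1/pi  ,  1/pi,  sqrt( 7)/7, 15/14, sqrt( 10 ), sqrt (11 ), sqrt( 19 ) ]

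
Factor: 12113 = 12113^1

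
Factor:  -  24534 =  - 2^1*3^2*29^1*47^1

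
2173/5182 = 2173/5182= 0.42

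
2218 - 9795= - 7577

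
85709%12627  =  9947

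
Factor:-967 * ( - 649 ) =11^1*59^1 *967^1 = 627583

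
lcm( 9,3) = 9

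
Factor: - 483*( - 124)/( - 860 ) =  - 14973/215 = - 3^1*5^(-1 )*7^1* 23^1*31^1*43^ ( - 1 )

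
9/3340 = 9/3340 = 0.00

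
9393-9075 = 318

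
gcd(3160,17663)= 1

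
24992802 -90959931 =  - 65967129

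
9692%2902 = 986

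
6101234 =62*98407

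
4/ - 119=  - 4/119 = -  0.03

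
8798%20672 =8798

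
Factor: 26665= 5^1*5333^1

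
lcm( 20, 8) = 40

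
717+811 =1528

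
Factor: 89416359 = 3^3 * 3311717^1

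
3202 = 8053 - 4851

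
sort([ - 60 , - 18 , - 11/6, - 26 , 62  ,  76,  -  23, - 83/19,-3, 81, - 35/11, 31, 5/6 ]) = [ - 60, - 26, - 23, - 18, - 83/19, - 35/11, - 3, - 11/6 , 5/6, 31, 62, 76,81]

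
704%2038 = 704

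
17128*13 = 222664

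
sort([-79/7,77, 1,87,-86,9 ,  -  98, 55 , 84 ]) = [  -  98, - 86, - 79/7, 1, 9, 55, 77,84, 87] 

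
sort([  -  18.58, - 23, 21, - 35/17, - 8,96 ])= [ - 23, - 18.58, - 8 , - 35/17, 21, 96 ]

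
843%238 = 129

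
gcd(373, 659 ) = 1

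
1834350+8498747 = 10333097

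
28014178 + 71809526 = 99823704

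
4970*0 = 0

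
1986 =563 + 1423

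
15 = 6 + 9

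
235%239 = 235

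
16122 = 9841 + 6281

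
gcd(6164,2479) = 67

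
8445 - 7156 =1289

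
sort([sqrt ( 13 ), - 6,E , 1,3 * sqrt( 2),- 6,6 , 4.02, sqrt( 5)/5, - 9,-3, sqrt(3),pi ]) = [-9, - 6, - 6, - 3,sqrt ( 5 )/5,1,sqrt( 3 ),  E,pi,sqrt( 13),4.02, 3*sqrt ( 2),6]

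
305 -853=-548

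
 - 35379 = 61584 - 96963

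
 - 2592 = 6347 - 8939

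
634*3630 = 2301420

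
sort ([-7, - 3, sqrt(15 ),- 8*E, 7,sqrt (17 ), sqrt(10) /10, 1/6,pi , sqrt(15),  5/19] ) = [-8*E, - 7,-3,1/6, 5/19,sqrt( 10) /10, pi, sqrt(15), sqrt ( 15 ),sqrt(17 ),7 ]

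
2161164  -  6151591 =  -3990427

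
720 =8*90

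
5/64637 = 5/64637 = 0.00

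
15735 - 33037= - 17302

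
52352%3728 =160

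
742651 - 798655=-56004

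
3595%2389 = 1206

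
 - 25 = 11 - 36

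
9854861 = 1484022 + 8370839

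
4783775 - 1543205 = 3240570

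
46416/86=539  +  31/43 = 539.72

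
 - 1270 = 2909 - 4179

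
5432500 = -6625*(- 820 )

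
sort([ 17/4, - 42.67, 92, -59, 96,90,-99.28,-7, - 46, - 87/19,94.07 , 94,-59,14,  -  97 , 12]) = [-99.28,-97, - 59,- 59, - 46,  -  42.67,-7, -87/19, 17/4,12,14,90, 92,94 , 94.07 , 96 ]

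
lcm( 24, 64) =192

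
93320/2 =46660= 46660.00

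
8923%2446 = 1585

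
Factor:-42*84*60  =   - 211680 = - 2^5*3^3*5^1*7^2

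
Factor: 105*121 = 12705= 3^1*5^1*7^1*11^2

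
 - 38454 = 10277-48731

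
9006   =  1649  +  7357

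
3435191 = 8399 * 409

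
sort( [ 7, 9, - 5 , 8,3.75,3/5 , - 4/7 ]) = [ - 5, - 4/7, 3/5,3.75 , 7 , 8,9]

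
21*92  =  1932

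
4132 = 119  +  4013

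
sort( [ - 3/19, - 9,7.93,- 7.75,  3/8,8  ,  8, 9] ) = [ - 9,-7.75 ,-3/19,3/8, 7.93,8,  8,  9]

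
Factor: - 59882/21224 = -2^ (- 2 )* 7^(-1)*79^1 = -79/28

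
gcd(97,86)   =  1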